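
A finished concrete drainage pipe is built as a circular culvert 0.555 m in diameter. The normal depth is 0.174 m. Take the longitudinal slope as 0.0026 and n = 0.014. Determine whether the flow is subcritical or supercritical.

subcritical

For a circular section of diameter D = 0.555 m at depth y = 0.174 m, the central angle is θ = 2 arccos(1 − 2y/D) = 2.377 rad. Then A = (D²/8)(θ − sin θ) = 0.06488 m² and P = Dθ/2 = 0.6597 m.
Hydraulic radius R = A/P = 0.06488/0.6597 = 0.09835 m.
V = (1/n) R^(2/3) √S = (1/0.014) × 0.09835^(2/3) × √0.0026 = 0.776 m/s. Hydraulic depth D_h = A/T = 0.06488/0.515 = 0.126 m.
Froude number Fr = V/√(g·D_h) = 0.776/√(9.81×0.126) = 0.698, which is less than 1, so the flow is subcritical.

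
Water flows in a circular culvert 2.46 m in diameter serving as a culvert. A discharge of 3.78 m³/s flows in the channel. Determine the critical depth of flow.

At critical depth, Q² T / (g A³) = 1, i.e. A³/T = Q²/g = 3.78²/9.81 = 1.457.
Trying y = 0.74 m: A³/T = 0.773 — short.
Trying y = 1.01 m: A³/T = 2.566 — over.
Trying y = 0.872 m: A³/T = 1.458 — matches.

y_c = 0.872 m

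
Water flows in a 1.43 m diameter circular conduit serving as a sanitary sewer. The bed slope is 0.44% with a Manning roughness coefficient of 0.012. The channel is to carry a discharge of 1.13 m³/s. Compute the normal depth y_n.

Manning's equation rearranged: A R^(2/3) = nQ / (1·√S) = 0.012 × 1.13 / (√0.0044) = 0.2044.
Trying y = 0.594 m: A R^(2/3) = 0.292 — over.
Trying y = 0.431 m: A R^(2/3) = 0.1599 — short.
Trying y = 0.49 m: A R^(2/3) = 0.2044 — ≈ 0.2044.

y_n = 0.49 m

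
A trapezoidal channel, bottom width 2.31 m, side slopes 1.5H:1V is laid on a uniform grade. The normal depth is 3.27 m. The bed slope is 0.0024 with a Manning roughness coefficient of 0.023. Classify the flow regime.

With bottom width b = 2.31 m and side slope z = 1.5: A = (b + zy)y = (2.31 + 1.5×3.27)×3.27 = 23.59 m²; P = b + 2y√(1+z²) = 2.31 + 2×3.27×1.803 = 14.1 m.
Hydraulic radius R = A/P = 23.59/14.1 = 1.673 m.
V = (1/n) R^(2/3) √S = (1/0.023) × 1.673^(2/3) × √0.0024 = 3.002 m/s. Hydraulic depth D_h = A/T = 23.59/12.12 = 1.947 m.
Froude number Fr = V/√(g·D_h) = 3.002/√(9.81×1.947) = 0.687, which is less than 1, so the flow is subcritical.

subcritical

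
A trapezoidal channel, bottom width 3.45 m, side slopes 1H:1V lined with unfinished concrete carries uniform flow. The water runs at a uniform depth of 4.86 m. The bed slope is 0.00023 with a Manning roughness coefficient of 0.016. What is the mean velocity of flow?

V = 1.67 m/s

With bottom width b = 3.45 m and side slope z = 1: A = (b + zy)y = (3.45 + 1×4.86)×4.86 = 40.39 m²; P = b + 2y√(1+z²) = 3.45 + 2×4.86×1.414 = 17.2 m.
Hydraulic radius R = A/P = 40.39/17.2 = 2.349 m.
From Manning's equation, V = (1/n) R^(2/3) S^(1/2) = (1/0.016) × 2.349^(2/3) × 0.00023^(1/2) = 1.67 m/s.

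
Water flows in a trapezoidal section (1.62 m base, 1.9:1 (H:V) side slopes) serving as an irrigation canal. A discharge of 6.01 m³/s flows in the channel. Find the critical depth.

At critical depth, Q² T / (g A³) = 1, i.e. A³/T = Q²/g = 6.01²/9.81 = 3.682.
Try y = 0.627 m: A³/T = 1.368 — too small.
Try y = 0.914 m: A³/T = 5.67 — too large.
Try y = 0.817 m: A³/T = 3.685 — close enough.

y_c = 0.817 m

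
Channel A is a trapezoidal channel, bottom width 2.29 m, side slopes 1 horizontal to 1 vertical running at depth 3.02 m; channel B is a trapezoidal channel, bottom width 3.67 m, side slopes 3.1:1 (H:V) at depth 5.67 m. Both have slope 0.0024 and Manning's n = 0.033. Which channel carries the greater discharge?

channel B

Channel A: With bottom width b = 2.29 m and side slope z = 1: A = (b + zy)y = (2.29 + 1×3.02)×3.02 = 16.04 m²; P = b + 2y√(1+z²) = 2.29 + 2×3.02×1.414 = 10.83 m. Hydraulic radius R = A/P = 16.04/10.83 = 1.48 m. Q_A = (1/0.033)·16.04·1.48^(2/3)·√0.0024 = 30.92 m³/s.
Channel B: With bottom width b = 3.67 m and side slope z = 3.1: A = (b + zy)y = (3.67 + 3.1×5.67)×5.67 = 120.5 m²; P = b + 2y√(1+z²) = 3.67 + 2×5.67×3.257 = 40.61 m. Hydraulic radius R = A/P = 120.5/40.61 = 2.967 m. Q_B = (1/0.033)·120.5·2.967^(2/3)·√0.0024 = 369.2 m³/s.
Q_A = 30.92 m³/s vs Q_B = 369.2 m³/s, so channel B carries more.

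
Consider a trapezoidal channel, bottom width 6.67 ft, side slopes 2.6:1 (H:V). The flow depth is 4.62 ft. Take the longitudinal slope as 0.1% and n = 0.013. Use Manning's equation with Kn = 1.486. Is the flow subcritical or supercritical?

subcritical

With bottom width b = 6.67 ft and side slope z = 2.6: A = (b + zy)y = (6.67 + 2.6×4.62)×4.62 = 86.31 ft²; P = b + 2y√(1+z²) = 6.67 + 2×4.62×2.786 = 32.41 ft.
Hydraulic radius R = A/P = 86.31/32.41 = 2.663 ft.
V = (1.486/n) R^(2/3) √S = (1.486/0.013) × 2.663^(2/3) × √0.001 = 6.945 ft/s. Hydraulic depth D_h = A/T = 86.31/30.69 = 2.812 ft.
Froude number Fr = V/√(g·D_h) = 6.945/√(32.2×2.812) = 0.73, which is less than 1, so the flow is subcritical.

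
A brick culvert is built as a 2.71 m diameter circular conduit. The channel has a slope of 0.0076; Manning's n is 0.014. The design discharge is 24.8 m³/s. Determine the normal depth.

y_n = 2 m

Manning's equation rearranged: A R^(2/3) = nQ / (1·√S) = 0.014 × 24.8 / (√0.0076) = 3.983.
Trying y = 1.62 m: A R^(2/3) = 2.972 — short.
Trying y = 2.45 m: A R^(2/3) = 4.751 — over.
Trying y = 2 m: A R^(2/3) = 3.981 — ≈ 3.983.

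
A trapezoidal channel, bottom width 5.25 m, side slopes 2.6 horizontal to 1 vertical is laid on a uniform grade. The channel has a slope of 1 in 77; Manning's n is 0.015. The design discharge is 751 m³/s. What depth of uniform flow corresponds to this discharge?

Manning's equation rearranged: A R^(2/3) = nQ / (1·√S) = 0.015 × 751 / (√0.01299) = 98.85.
At y = 4.72 m: A R^(2/3) = 157.2 — over.
At y = 3.15 m: A R^(2/3) = 63.96 — short.
At y = 3.84 m: A R^(2/3) = 98.82 — close enough.

y_n = 3.84 m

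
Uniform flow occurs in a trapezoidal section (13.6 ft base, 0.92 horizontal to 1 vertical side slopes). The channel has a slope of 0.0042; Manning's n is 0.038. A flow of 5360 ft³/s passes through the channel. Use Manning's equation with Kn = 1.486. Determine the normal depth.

Manning's equation rearranged: A R^(2/3) = nQ / (1.486·√S) = 0.038 × 5360 / (1.486 × √0.0042) = 2115.
Try y = 12.9 ft: A R^(2/3) = 1174 — short.
Try y = 20.4 ft: A R^(2/3) = 2975 — over.
Try y = 17.3 ft: A R^(2/3) = 2114 — ≈ 2115.

y_n = 17.3 ft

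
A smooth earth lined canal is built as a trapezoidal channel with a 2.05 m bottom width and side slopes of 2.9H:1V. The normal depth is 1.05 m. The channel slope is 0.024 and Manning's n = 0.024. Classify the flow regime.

supercritical

With bottom width b = 2.05 m and side slope z = 2.9: A = (b + zy)y = (2.05 + 2.9×1.05)×1.05 = 5.35 m²; P = b + 2y√(1+z²) = 2.05 + 2×1.05×3.068 = 8.492 m.
Hydraulic radius R = A/P = 5.35/8.492 = 0.63 m.
V = (1/n) R^(2/3) √S = (1/0.024) × 0.63^(2/3) × √0.024 = 4.744 m/s. Hydraulic depth D_h = A/T = 5.35/8.14 = 0.6572 m.
Froude number Fr = V/√(g·D_h) = 4.744/√(9.81×0.6572) = 1.87, which is greater than 1, so the flow is supercritical.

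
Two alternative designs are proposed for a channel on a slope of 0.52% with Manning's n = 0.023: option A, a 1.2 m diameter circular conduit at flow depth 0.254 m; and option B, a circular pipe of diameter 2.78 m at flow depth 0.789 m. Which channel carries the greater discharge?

Channel A: For a circular section of diameter D = 1.2 m at depth y = 0.254 m, the central angle is θ = 2 arccos(1 − 2y/D) = 1.912 rad. Then A = (D²/8)(θ − sin θ) = 0.1746 m² and P = Dθ/2 = 1.147 m. Hydraulic radius R = A/P = 0.1746/1.147 = 0.1522 m. Q_A = (1/0.023)·0.1746·0.1522^(2/3)·√0.0052 = 0.156 m³/s.
Channel B: For a circular section of diameter D = 2.78 m at depth y = 0.789 m, the central angle is θ = 2 arccos(1 − 2y/D) = 2.247 rad. Then A = (D²/8)(θ − sin θ) = 1.418 m² and P = Dθ/2 = 3.124 m. Hydraulic radius R = A/P = 1.418/3.124 = 0.4539 m. Q_B = (1/0.023)·1.418·0.4539^(2/3)·√0.0052 = 2.625 m³/s.
Q_A = 0.156 m³/s vs Q_B = 2.625 m³/s, so channel B carries more.

channel B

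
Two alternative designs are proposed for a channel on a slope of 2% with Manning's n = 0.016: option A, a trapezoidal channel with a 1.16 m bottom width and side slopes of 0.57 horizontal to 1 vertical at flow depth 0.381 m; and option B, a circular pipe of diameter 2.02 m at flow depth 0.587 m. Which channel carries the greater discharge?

Channel A: With bottom width b = 1.16 m and side slope z = 0.57: A = (b + zy)y = (1.16 + 0.57×0.381)×0.381 = 0.5247 m²; P = b + 2y√(1+z²) = 1.16 + 2×0.381×1.151 = 2.037 m. Hydraulic radius R = A/P = 0.5247/2.037 = 0.2576 m. Q_A = (1/0.016)·0.5247·0.2576^(2/3)·√0.02 = 1.877 m³/s.
Channel B: For a circular section of diameter D = 2.02 m at depth y = 0.587 m, the central angle is θ = 2 arccos(1 − 2y/D) = 2.277 rad. Then A = (D²/8)(θ − sin θ) = 0.7736 m² and P = Dθ/2 = 2.3 m. Hydraulic radius R = A/P = 0.7736/2.3 = 0.3363 m. Q_B = (1/0.016)·0.7736·0.3363^(2/3)·√0.02 = 3.307 m³/s.
Q_A = 1.877 m³/s vs Q_B = 3.307 m³/s, so channel B carries more.

channel B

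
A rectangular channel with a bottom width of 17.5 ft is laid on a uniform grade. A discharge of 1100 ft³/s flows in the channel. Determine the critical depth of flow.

y_c = 4.97 ft

For a rectangular channel, critical depth y_c = (q²/g)^(1/3) where q = Q/b = 1100/17.5 = 62.86 ft²/s.
So y_c = (62.86²/32.2)^(1/3) = 4.97 ft.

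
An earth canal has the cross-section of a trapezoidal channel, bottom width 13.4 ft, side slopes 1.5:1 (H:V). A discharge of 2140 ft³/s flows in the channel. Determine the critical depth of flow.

At critical depth, Q² T / (g A³) = 1, i.e. A³/T = Q²/g = 2140²/32.2 = 142200.
At y = 5.23 ft: A³/T = 47160 — short.
At y = 8.28 ft: A³/T = 255500 — over.
At y = 7.08 ft: A³/T = 142000 — ≈ 142200.

y_c = 7.08 ft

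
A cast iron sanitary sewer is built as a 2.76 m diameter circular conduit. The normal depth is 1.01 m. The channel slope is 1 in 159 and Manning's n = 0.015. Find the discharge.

For a circular section of diameter D = 2.76 m at depth y = 1.01 m, the central angle is θ = 2 arccos(1 − 2y/D) = 2.599 rad. Then A = (D²/8)(θ − sin θ) = 1.983 m² and P = Dθ/2 = 3.586 m.
Hydraulic radius R = A/P = 1.983/3.586 = 0.5528 m.
Manning's equation: Q = (1/n) A R^(2/3) S^(1/2) = (1/0.015) × 1.983 × 0.5528^(2/3) × 0.006289^(1/2) = 7.06 m³/s.

Q = 7.06 m³/s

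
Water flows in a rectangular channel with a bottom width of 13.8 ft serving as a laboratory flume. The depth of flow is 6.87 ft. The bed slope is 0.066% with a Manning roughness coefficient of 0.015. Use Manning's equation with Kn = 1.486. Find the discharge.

Q = 550 ft³/s

Flow area A = b·y = 13.8 × 6.87 = 94.81 ft². Wetted perimeter P = b + 2y = 13.8 + 2×6.87 = 27.54 ft.
Hydraulic radius R = A/P = 94.81/27.54 = 3.442 ft.
Manning's equation: Q = (1.486/n) A R^(2/3) S^(1/2) = (1.486/0.015) × 94.81 × 3.442^(2/3) × 0.00066^(1/2) = 550 ft³/s.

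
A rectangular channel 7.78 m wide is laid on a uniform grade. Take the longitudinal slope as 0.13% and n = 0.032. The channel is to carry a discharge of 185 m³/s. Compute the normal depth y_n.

y_n = 10.5 m

Manning's equation rearranged: A R^(2/3) = nQ / (1·√S) = 0.032 × 185 / (√0.0013) = 164.2.
Trying y = 8.53 m: A R^(2/3) = 127.8 — low.
Trying y = 12.8 m: A R^(2/3) = 206.4 — high.
Trying y = 10.5 m: A R^(2/3) = 163.8 — ≈ 164.2.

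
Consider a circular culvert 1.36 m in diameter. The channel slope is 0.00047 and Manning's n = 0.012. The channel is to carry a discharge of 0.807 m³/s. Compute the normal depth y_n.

Manning's equation rearranged: A R^(2/3) = nQ / (1·√S) = 0.012 × 0.807 / (√0.00047) = 0.4467.
At y = 0.676 m: A R^(2/3) = 0.3503 — too small.
At y = 0.784 m: A R^(2/3) = 0.4468 — matches.

y_n = 0.784 m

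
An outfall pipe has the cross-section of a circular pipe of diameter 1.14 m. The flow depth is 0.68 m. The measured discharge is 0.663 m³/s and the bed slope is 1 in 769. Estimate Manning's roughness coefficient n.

For a circular section of diameter D = 1.14 m at depth y = 0.68 m, the central angle is θ = 2 arccos(1 − 2y/D) = 3.53 rad. Then A = (D²/8)(θ − sin θ) = 0.635 m² and P = Dθ/2 = 2.012 m.
Hydraulic radius R = A/P = 0.635/2.012 = 0.3156 m.
Rearranging Manning's equation: n = (1/Q) A R^(2/3) S^(1/2) = (1/0.663) × 0.635 × 0.3156^(2/3) × √0.0013 = 0.016.

n = 0.016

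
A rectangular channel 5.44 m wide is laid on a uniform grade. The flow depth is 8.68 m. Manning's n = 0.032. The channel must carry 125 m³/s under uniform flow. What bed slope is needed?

Flow area A = b·y = 5.44 × 8.68 = 47.22 m². Wetted perimeter P = b + 2y = 5.44 + 2×8.68 = 22.8 m.
Hydraulic radius R = A/P = 47.22/22.8 = 2.071 m.
From Manning's equation, S = [nQ / (1 A R^(2/3))]² = [0.032 × 125 / (1 × 47.22 × 2.071^(2/3))]² = 0.00272.

S = 0.00272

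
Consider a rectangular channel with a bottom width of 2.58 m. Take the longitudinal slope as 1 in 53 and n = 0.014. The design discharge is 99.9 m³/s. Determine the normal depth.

Manning's equation rearranged: A R^(2/3) = nQ / (1·√S) = 0.014 × 99.9 / (√0.01887) = 10.18.
Trying y = 4.7 m: A R^(2/3) = 12.22 — high.
Trying y = 4.01 m: A R^(2/3) = 10.18 — matches.

y_n = 4.01 m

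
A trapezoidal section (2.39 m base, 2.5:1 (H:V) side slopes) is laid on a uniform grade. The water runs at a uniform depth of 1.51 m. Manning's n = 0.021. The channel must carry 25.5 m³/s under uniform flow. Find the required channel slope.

S = 0.0039

With bottom width b = 2.39 m and side slope z = 2.5: A = (b + zy)y = (2.39 + 2.5×1.51)×1.51 = 9.309 m²; P = b + 2y√(1+z²) = 2.39 + 2×1.51×2.693 = 10.52 m.
Hydraulic radius R = A/P = 9.309/10.52 = 0.8848 m.
From Manning's equation, S = [nQ / (1 A R^(2/3))]² = [0.021 × 25.5 / (1 × 9.309 × 0.8848^(2/3))]² = 0.0039.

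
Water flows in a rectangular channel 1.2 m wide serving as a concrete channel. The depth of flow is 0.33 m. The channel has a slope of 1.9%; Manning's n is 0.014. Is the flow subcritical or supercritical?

supercritical

Flow area A = b·y = 1.2 × 0.33 = 0.396 m². Wetted perimeter P = b + 2y = 1.2 + 2×0.33 = 1.86 m.
Hydraulic radius R = A/P = 0.396/1.86 = 0.2129 m.
V = (1/n) R^(2/3) √S = (1/0.014) × 0.2129^(2/3) × √0.019 = 3.511 m/s. Hydraulic depth D_h = A/T = 0.396/1.2 = 0.33 m.
Froude number Fr = V/√(g·D_h) = 3.511/√(9.81×0.33) = 1.95, which is greater than 1, so the flow is supercritical.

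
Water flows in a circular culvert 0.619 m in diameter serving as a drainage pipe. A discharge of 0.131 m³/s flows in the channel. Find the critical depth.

At critical depth, Q² T / (g A³) = 1, i.e. A³/T = Q²/g = 0.131²/9.81 = 0.001749.
Try y = 0.279 m: A³/T = 0.003701 — over.
Try y = 0.23 m: A³/T = 0.001764 — close enough.

y_c = 0.23 m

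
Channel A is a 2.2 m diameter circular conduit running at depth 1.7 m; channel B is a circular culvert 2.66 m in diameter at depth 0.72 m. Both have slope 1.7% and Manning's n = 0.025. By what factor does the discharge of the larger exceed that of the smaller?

Channel A: For a circular section of diameter D = 2.2 m at depth y = 1.7 m, the central angle is θ = 2 arccos(1 − 2y/D) = 4.295 rad. Then A = (D²/8)(θ − sin θ) = 3.152 m² and P = Dθ/2 = 4.725 m. Hydraulic radius R = A/P = 3.152/4.725 = 0.6671 m. Q_A = (1/0.025)·3.152·0.6671^(2/3)·√0.017 = 12.55 m³/s.
Channel B: For a circular section of diameter D = 2.66 m at depth y = 0.72 m, the central angle is θ = 2 arccos(1 − 2y/D) = 2.189 rad. Then A = (D²/8)(θ − sin θ) = 1.215 m² and P = Dθ/2 = 2.911 m. Hydraulic radius R = A/P = 1.215/2.911 = 0.4173 m. Q_B = (1/0.025)·1.215·0.4173^(2/3)·√0.017 = 3.538 m³/s.
The larger discharge is 12.55 m³/s and the smaller is 3.538 m³/s; the ratio is 3.55.

3.55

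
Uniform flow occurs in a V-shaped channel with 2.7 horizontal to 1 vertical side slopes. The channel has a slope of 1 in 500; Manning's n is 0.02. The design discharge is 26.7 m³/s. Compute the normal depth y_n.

y_n = 2.11 m

Manning's equation rearranged: A R^(2/3) = nQ / (1·√S) = 0.02 × 26.7 / (√0.002) = 11.94.
At y = 2.56 m: A R^(2/3) = 19.99 — over.
At y = 1.5 m: A R^(2/3) = 4.804 — short.
At y = 2.11 m: A R^(2/3) = 11.93 — matches.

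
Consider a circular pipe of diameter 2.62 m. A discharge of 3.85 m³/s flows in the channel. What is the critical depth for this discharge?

At critical depth, Q² T / (g A³) = 1, i.e. A³/T = Q²/g = 3.85²/9.81 = 1.511.
Try y = 0.676 m: A³/T = 0.5835 — short.
Try y = 0.962 m: A³/T = 2.289 — over.
Try y = 0.864 m: A³/T = 1.512 — ≈ 1.511.

y_c = 0.864 m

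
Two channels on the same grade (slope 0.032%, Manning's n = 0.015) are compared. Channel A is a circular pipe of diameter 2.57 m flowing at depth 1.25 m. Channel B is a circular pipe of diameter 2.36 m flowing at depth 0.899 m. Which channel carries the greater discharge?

Channel A: For a circular section of diameter D = 2.57 m at depth y = 1.25 m, the central angle is θ = 2 arccos(1 − 2y/D) = 3.087 rad. Then A = (D²/8)(θ − sin θ) = 2.504 m² and P = Dθ/2 = 3.967 m. Hydraulic radius R = A/P = 2.504/3.967 = 0.6312 m. Q_A = (1/0.015)·2.504·0.6312^(2/3)·√0.00032 = 2.197 m³/s.
Channel B: For a circular section of diameter D = 2.36 m at depth y = 0.899 m, the central angle is θ = 2 arccos(1 − 2y/D) = 2.661 rad. Then A = (D²/8)(θ − sin θ) = 1.53 m² and P = Dθ/2 = 3.14 m. Hydraulic radius R = A/P = 1.53/3.14 = 0.4874 m. Q_B = (1/0.015)·1.53·0.4874^(2/3)·√0.00032 = 1.13 m³/s.
Q_A = 2.197 m³/s vs Q_B = 1.13 m³/s, so channel A carries more.

channel A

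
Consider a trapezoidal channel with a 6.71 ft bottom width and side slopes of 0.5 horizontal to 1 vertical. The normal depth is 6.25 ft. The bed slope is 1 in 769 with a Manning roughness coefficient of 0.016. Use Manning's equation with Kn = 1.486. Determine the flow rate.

Q = 426 ft³/s

With bottom width b = 6.71 ft and side slope z = 0.5: A = (b + zy)y = (6.71 + 0.5×6.25)×6.25 = 61.47 ft²; P = b + 2y√(1+z²) = 6.71 + 2×6.25×1.118 = 20.69 ft.
Hydraulic radius R = A/P = 61.47/20.69 = 2.972 ft.
Manning's equation: Q = (1.486/n) A R^(2/3) S^(1/2) = (1.486/0.016) × 61.47 × 2.972^(2/3) × 0.0013^(1/2) = 426 ft³/s.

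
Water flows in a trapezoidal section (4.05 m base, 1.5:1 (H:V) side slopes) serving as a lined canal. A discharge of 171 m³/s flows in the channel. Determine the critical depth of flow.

y_c = 3.71 m

At critical depth, Q² T / (g A³) = 1, i.e. A³/T = Q²/g = 171²/9.81 = 2981.
Trying y = 2.73 m: A³/T = 898.2 — short.
Trying y = 4.26 m: A³/T = 5227 — over.
Trying y = 3.71 m: A³/T = 2990 — close enough.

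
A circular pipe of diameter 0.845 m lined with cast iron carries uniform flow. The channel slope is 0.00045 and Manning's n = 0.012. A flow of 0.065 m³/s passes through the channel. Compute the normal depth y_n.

y_n = 0.246 m

Manning's equation rearranged: A R^(2/3) = nQ / (1·√S) = 0.012 × 0.065 / (√0.00045) = 0.03677.
Try y = 0.306 m: A R^(2/3) = 0.05576 — high.
Try y = 0.174 m: A R^(2/3) = 0.01848 — low.
Try y = 0.246 m: A R^(2/3) = 0.03675 — matches.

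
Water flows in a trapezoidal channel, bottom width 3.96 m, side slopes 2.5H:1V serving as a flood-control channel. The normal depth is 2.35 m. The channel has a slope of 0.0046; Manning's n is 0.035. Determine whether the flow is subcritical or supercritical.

With bottom width b = 3.96 m and side slope z = 2.5: A = (b + zy)y = (3.96 + 2.5×2.35)×2.35 = 23.11 m²; P = b + 2y√(1+z²) = 3.96 + 2×2.35×2.693 = 16.62 m.
Hydraulic radius R = A/P = 23.11/16.62 = 1.391 m.
V = (1/n) R^(2/3) √S = (1/0.035) × 1.391^(2/3) × √0.0046 = 2.415 m/s. Hydraulic depth D_h = A/T = 23.11/15.71 = 1.471 m.
Froude number Fr = V/√(g·D_h) = 2.415/√(9.81×1.471) = 0.636, which is less than 1, so the flow is subcritical.

subcritical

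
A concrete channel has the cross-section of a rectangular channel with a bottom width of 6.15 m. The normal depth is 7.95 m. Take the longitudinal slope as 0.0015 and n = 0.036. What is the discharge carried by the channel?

Q = 89.4 m³/s

Flow area A = b·y = 6.15 × 7.95 = 48.89 m². Wetted perimeter P = b + 2y = 6.15 + 2×7.95 = 22.05 m.
Hydraulic radius R = A/P = 48.89/22.05 = 2.217 m.
Manning's equation: Q = (1/n) A R^(2/3) S^(1/2) = (1/0.036) × 48.89 × 2.217^(2/3) × 0.0015^(1/2) = 89.4 m³/s.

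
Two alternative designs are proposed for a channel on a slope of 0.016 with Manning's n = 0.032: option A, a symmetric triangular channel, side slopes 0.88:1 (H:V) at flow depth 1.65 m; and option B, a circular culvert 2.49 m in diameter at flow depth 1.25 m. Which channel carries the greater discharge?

channel B

Channel A: For a triangular section with side slope z = 0.88: A = zy² = 0.88×1.65² = 2.396 m²; P = 2y√(1+z²) = 2×1.65×1.332 = 4.396 m. Hydraulic radius R = A/P = 2.396/4.396 = 0.545 m. Q_A = (1/0.032)·2.396·0.545^(2/3)·√0.016 = 6.319 m³/s.
Channel B: For a circular section of diameter D = 2.49 m at depth y = 1.25 m, the central angle is θ = 2 arccos(1 − 2y/D) = 3.15 rad. Then A = (D²/8)(θ − sin θ) = 2.447 m² and P = Dθ/2 = 3.921 m. Hydraulic radius R = A/P = 2.447/3.921 = 0.6241 m. Q_B = (1/0.032)·2.447·0.6241^(2/3)·√0.016 = 7.064 m³/s.
Q_A = 6.319 m³/s vs Q_B = 7.064 m³/s, so channel B carries more.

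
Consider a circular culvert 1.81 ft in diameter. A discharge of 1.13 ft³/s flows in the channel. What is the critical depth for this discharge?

At critical depth, Q² T / (g A³) = 1, i.e. A³/T = Q²/g = 1.13²/32.2 = 0.03966.
Trying y = 0.468 ft: A³/T = 0.09259 — over.
Trying y = 0.325 ft: A³/T = 0.02225 — short.
Trying y = 0.377 ft: A³/T = 0.03981 — ≈ 0.03966.

y_c = 0.377 ft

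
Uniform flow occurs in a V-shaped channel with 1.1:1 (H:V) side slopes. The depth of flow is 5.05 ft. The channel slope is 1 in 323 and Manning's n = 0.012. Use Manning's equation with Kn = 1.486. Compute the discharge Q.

Q = 293 ft³/s

For a triangular section with side slope z = 1.1: A = zy² = 1.1×5.05² = 28.05 ft²; P = 2y√(1+z²) = 2×5.05×1.487 = 15.01 ft.
Hydraulic radius R = A/P = 28.05/15.01 = 1.868 ft.
Manning's equation: Q = (1.486/n) A R^(2/3) S^(1/2) = (1.486/0.012) × 28.05 × 1.868^(2/3) × 0.003096^(1/2) = 293 ft³/s.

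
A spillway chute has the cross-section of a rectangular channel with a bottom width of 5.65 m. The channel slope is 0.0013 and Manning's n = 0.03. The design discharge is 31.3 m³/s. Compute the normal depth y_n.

y_n = 3.44 m

Manning's equation rearranged: A R^(2/3) = nQ / (1·√S) = 0.03 × 31.3 / (√0.0013) = 26.04.
Trying y = 3.74 m: A R^(2/3) = 29.02 — high.
Trying y = 2.63 m: A R^(2/3) = 18.26 — low.
Trying y = 3.44 m: A R^(2/3) = 26.04 — close enough.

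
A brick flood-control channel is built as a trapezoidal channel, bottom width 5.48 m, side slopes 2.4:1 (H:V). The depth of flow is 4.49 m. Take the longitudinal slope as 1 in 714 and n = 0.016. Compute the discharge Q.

Q = 317 m³/s

With bottom width b = 5.48 m and side slope z = 2.4: A = (b + zy)y = (5.48 + 2.4×4.49)×4.49 = 72.99 m²; P = b + 2y√(1+z²) = 5.48 + 2×4.49×2.6 = 28.83 m.
Hydraulic radius R = A/P = 72.99/28.83 = 2.532 m.
Manning's equation: Q = (1/n) A R^(2/3) S^(1/2) = (1/0.016) × 72.99 × 2.532^(2/3) × 0.001401^(1/2) = 317 m³/s.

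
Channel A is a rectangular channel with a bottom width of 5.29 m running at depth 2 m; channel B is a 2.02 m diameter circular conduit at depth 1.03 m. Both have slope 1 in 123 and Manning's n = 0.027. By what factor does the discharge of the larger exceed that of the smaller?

Channel A: Flow area A = b·y = 5.29 × 2 = 10.58 m². Wetted perimeter P = b + 2y = 5.29 + 2×2 = 9.29 m. Hydraulic radius R = A/P = 10.58/9.29 = 1.139 m. Q_A = (1/0.027)·10.58·1.139^(2/3)·√0.00813 = 38.53 m³/s.
Channel B: For a circular section of diameter D = 2.02 m at depth y = 1.03 m, the central angle is θ = 2 arccos(1 − 2y/D) = 3.181 rad. Then A = (D²/8)(θ − sin θ) = 1.643 m² and P = Dθ/2 = 3.213 m. Hydraulic radius R = A/P = 1.643/3.213 = 0.5113 m. Q_B = (1/0.027)·1.643·0.5113^(2/3)·√0.00813 = 3.508 m³/s.
The larger discharge is 38.53 m³/s and the smaller is 3.508 m³/s; the ratio is 11.

11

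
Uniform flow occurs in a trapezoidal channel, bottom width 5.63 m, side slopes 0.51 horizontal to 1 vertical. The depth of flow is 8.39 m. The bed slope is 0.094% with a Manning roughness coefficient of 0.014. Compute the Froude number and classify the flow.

subcritical

With bottom width b = 5.63 m and side slope z = 0.51: A = (b + zy)y = (5.63 + 0.51×8.39)×8.39 = 83.14 m²; P = b + 2y√(1+z²) = 5.63 + 2×8.39×1.123 = 24.47 m.
Hydraulic radius R = A/P = 83.14/24.47 = 3.398 m.
V = (1/n) R^(2/3) √S = (1/0.014) × 3.398^(2/3) × √0.00094 = 4.95 m/s. Hydraulic depth D_h = A/T = 83.14/14.19 = 5.86 m.
Froude number Fr = V/√(g·D_h) = 4.95/√(9.81×5.86) = 0.653, which is less than 1, so the flow is subcritical.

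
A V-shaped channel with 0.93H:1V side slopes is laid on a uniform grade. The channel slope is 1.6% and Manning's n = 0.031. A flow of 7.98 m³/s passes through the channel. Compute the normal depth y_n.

Manning's equation rearranged: A R^(2/3) = nQ / (1·√S) = 0.031 × 7.98 / (√0.016) = 1.956.
Trying y = 1.53 m: A R^(2/3) = 1.41 — too small.
Trying y = 1.73 m: A R^(2/3) = 1.956 — ≈ 1.956.

y_n = 1.73 m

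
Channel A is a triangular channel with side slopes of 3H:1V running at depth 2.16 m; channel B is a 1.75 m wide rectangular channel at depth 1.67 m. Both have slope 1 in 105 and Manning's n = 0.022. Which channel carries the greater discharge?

channel A

Channel A: For a triangular section with side slope z = 3: A = zy² = 3×2.16² = 14 m²; P = 2y√(1+z²) = 2×2.16×3.162 = 13.66 m. Hydraulic radius R = A/P = 14/13.66 = 1.025 m. Q_A = (1/0.022)·14·1.025^(2/3)·√0.009524 = 63.1 m³/s.
Channel B: Flow area A = b·y = 1.75 × 1.67 = 2.922 m². Wetted perimeter P = b + 2y = 1.75 + 2×1.67 = 5.09 m. Hydraulic radius R = A/P = 2.922/5.09 = 0.5742 m. Q_B = (1/0.022)·2.922·0.5742^(2/3)·√0.009524 = 8.956 m³/s.
Q_A = 63.1 m³/s vs Q_B = 8.956 m³/s, so channel A carries more.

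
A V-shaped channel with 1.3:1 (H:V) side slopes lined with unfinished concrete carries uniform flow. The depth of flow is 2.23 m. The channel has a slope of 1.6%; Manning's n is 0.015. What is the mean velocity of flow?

For a triangular section with side slope z = 1.3: A = zy² = 1.3×2.23² = 6.465 m²; P = 2y√(1+z²) = 2×2.23×1.64 = 7.315 m.
Hydraulic radius R = A/P = 6.465/7.315 = 0.8838 m.
From Manning's equation, V = (1/n) R^(2/3) S^(1/2) = (1/0.015) × 0.8838^(2/3) × 0.016^(1/2) = 7.77 m/s.

V = 7.77 m/s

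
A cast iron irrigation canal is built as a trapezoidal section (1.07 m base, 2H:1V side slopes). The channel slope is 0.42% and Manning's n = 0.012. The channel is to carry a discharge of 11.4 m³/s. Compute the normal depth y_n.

Manning's equation rearranged: A R^(2/3) = nQ / (1·√S) = 0.012 × 11.4 / (√0.0042) = 2.111.
Try y = 0.726 m: A R^(2/3) = 1.034 — low.
Try y = 1.16 m: A R^(2/3) = 2.885 — high.
Try y = 1.01 m: A R^(2/3) = 2.117 — close enough.

y_n = 1.01 m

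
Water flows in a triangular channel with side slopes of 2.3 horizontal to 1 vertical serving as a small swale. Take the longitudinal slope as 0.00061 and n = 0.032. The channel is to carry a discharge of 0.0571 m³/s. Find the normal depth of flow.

Manning's equation rearranged: A R^(2/3) = nQ / (1·√S) = 0.032 × 0.0571 / (√0.00061) = 0.07398.
At y = 0.377 m: A R^(2/3) = 0.1014 — over.
At y = 0.244 m: A R^(2/3) = 0.03179 — short.
At y = 0.335 m: A R^(2/3) = 0.07403 — close enough.

y_n = 0.335 m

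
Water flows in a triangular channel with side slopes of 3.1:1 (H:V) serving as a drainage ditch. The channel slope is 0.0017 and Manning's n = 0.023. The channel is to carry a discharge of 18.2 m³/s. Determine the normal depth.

y_n = 1.88 m

Manning's equation rearranged: A R^(2/3) = nQ / (1·√S) = 0.023 × 18.2 / (√0.0017) = 10.15.
Trying y = 2.37 m: A R^(2/3) = 18.87 — over.
Trying y = 1.54 m: A R^(2/3) = 5.976 — short.
Trying y = 1.88 m: A R^(2/3) = 10.17 — matches.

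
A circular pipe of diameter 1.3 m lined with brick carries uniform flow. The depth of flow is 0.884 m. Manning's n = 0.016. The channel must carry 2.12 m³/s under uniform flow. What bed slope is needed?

For a circular section of diameter D = 1.3 m at depth y = 0.884 m, the central angle is θ = 2 arccos(1 − 2y/D) = 3.878 rad. Then A = (D²/8)(θ − sin θ) = 0.9612 m² and P = Dθ/2 = 2.521 m.
Hydraulic radius R = A/P = 0.9612/2.521 = 0.3813 m.
From Manning's equation, S = [nQ / (1 A R^(2/3))]² = [0.016 × 2.12 / (1 × 0.9612 × 0.3813^(2/3))]² = 0.0045.

S = 0.0045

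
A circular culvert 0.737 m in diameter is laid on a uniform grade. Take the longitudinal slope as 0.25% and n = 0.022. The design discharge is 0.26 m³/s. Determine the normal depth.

Manning's equation rearranged: A R^(2/3) = nQ / (1·√S) = 0.022 × 0.26 / (√0.0025) = 0.1144.
Try y = 0.356 m: A R^(2/3) = 0.06511 — low.
Try y = 0.512 m: A R^(2/3) = 0.1145 — ≈ 0.1144.

y_n = 0.512 m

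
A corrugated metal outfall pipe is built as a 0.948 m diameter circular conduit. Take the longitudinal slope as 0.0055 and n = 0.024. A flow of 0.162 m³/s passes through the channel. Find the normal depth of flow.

y_n = 0.283 m

Manning's equation rearranged: A R^(2/3) = nQ / (1·√S) = 0.024 × 0.162 / (√0.0055) = 0.05243.
Try y = 0.348 m: A R^(2/3) = 0.07773 — too large.
Try y = 0.283 m: A R^(2/3) = 0.05243 — matches.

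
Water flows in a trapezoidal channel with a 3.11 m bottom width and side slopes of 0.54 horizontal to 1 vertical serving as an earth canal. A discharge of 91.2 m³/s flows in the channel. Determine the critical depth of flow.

y_c = 3.59 m

At critical depth, Q² T / (g A³) = 1, i.e. A³/T = Q²/g = 91.2²/9.81 = 847.9.
Try y = 2.69 m: A³/T = 307.4 — too small.
Try y = 4.58 m: A³/T = 2075 — too large.
Try y = 3.59 m: A³/T = 852.1 — close enough.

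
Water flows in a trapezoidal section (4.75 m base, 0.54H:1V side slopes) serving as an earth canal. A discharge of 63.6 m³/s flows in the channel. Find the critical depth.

y_c = 2.39 m

At critical depth, Q² T / (g A³) = 1, i.e. A³/T = Q²/g = 63.6²/9.81 = 412.3.
Trying y = 2 m: A³/T = 229.4 — low.
Trying y = 3.04 m: A³/T = 913.2 — high.
Trying y = 2.39 m: A³/T = 410.4 — matches.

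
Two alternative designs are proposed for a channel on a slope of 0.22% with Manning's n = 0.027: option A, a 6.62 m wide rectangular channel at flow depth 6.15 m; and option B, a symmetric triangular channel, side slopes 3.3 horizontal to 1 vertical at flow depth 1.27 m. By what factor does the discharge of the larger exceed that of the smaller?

Channel A: Flow area A = b·y = 6.62 × 6.15 = 40.71 m². Wetted perimeter P = b + 2y = 6.62 + 2×6.15 = 18.92 m. Hydraulic radius R = A/P = 40.71/18.92 = 2.152 m. Q_A = (1/0.027)·40.71·2.152^(2/3)·√0.0022 = 117.9 m³/s.
Channel B: For a triangular section with side slope z = 3.3: A = zy² = 3.3×1.27² = 5.323 m²; P = 2y√(1+z²) = 2×1.27×3.448 = 8.758 m. Hydraulic radius R = A/P = 5.323/8.758 = 0.6077 m. Q_B = (1/0.027)·5.323·0.6077^(2/3)·√0.0022 = 6.634 m³/s.
The larger discharge is 117.9 m³/s and the smaller is 6.634 m³/s; the ratio is 17.8.

17.8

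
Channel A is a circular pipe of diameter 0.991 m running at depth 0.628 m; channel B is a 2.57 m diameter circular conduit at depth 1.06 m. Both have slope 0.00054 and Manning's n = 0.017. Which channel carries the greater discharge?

channel B

Channel A: For a circular section of diameter D = 0.991 m at depth y = 0.628 m, the central angle is θ = 2 arccos(1 − 2y/D) = 3.683 rad. Then A = (D²/8)(θ − sin θ) = 0.5154 m² and P = Dθ/2 = 1.825 m. Hydraulic radius R = A/P = 0.5154/1.825 = 0.2824 m. Q_A = (1/0.017)·0.5154·0.2824^(2/3)·√0.00054 = 0.3033 m³/s.
Channel B: For a circular section of diameter D = 2.57 m at depth y = 1.06 m, the central angle is θ = 2 arccos(1 − 2y/D) = 2.79 rad. Then A = (D²/8)(θ − sin θ) = 2.018 m² and P = Dθ/2 = 3.585 m. Hydraulic radius R = A/P = 2.018/3.585 = 0.5631 m. Q_B = (1/0.017)·2.018·0.5631^(2/3)·√0.00054 = 1.881 m³/s.
Q_A = 0.3033 m³/s vs Q_B = 1.881 m³/s, so channel B carries more.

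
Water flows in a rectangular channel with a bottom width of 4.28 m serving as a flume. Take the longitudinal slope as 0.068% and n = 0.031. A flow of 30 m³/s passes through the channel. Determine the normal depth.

y_n = 6.13 m

Manning's equation rearranged: A R^(2/3) = nQ / (1·√S) = 0.031 × 30 / (√0.00068) = 35.66.
Try y = 6.94 m: A R^(2/3) = 41.23 — over.
Try y = 4.61 m: A R^(2/3) = 25.41 — short.
Try y = 6.13 m: A R^(2/3) = 35.68 — ≈ 35.66.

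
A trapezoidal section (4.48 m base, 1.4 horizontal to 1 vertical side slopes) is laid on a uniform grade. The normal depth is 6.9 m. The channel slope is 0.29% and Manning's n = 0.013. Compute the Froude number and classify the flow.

With bottom width b = 4.48 m and side slope z = 1.4: A = (b + zy)y = (4.48 + 1.4×6.9)×6.9 = 97.57 m²; P = b + 2y√(1+z²) = 4.48 + 2×6.9×1.72 = 28.22 m.
Hydraulic radius R = A/P = 97.57/28.22 = 3.457 m.
V = (1/n) R^(2/3) √S = (1/0.013) × 3.457^(2/3) × √0.0029 = 9.471 m/s. Hydraulic depth D_h = A/T = 97.57/23.8 = 4.099 m.
Froude number Fr = V/√(g·D_h) = 9.471/√(9.81×4.099) = 1.49, which is greater than 1, so the flow is supercritical.

supercritical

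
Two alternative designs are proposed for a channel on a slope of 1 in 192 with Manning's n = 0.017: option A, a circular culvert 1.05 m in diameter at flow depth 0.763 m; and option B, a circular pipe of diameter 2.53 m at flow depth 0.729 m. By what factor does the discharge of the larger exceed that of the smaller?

Channel A: For a circular section of diameter D = 1.05 m at depth y = 0.763 m, the central angle is θ = 2 arccos(1 − 2y/D) = 4.083 rad. Then A = (D²/8)(θ − sin θ) = 0.674 m² and P = Dθ/2 = 2.143 m. Hydraulic radius R = A/P = 0.674/2.143 = 0.3145 m. Q_A = (1/0.017)·0.674·0.3145^(2/3)·√0.005208 = 1.323 m³/s.
Channel B: For a circular section of diameter D = 2.53 m at depth y = 0.729 m, the central angle is θ = 2 arccos(1 − 2y/D) = 2.267 rad. Then A = (D²/8)(θ − sin θ) = 1.199 m² and P = Dθ/2 = 2.867 m. Hydraulic radius R = A/P = 1.199/2.867 = 0.4183 m. Q_B = (1/0.017)·1.199·0.4183^(2/3)·√0.005208 = 2.848 m³/s.
The larger discharge is 2.848 m³/s and the smaller is 1.323 m³/s; the ratio is 2.15.

2.15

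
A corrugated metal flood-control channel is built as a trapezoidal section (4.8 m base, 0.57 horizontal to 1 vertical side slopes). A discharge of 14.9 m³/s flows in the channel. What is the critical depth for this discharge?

y_c = 0.956 m

At critical depth, Q² T / (g A³) = 1, i.e. A³/T = Q²/g = 14.9²/9.81 = 22.63.
Try y = 0.717 m: A³/T = 9.273 — low.
Try y = 1.06 m: A³/T = 31.29 — high.
Try y = 0.956 m: A³/T = 22.65 — matches.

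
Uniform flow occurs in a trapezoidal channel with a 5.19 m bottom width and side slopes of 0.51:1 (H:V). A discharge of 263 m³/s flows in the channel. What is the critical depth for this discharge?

At critical depth, Q² T / (g A³) = 1, i.e. A³/T = Q²/g = 263²/9.81 = 7051.
Trying y = 4.43 m: A³/T = 3702 — low.
Trying y = 6.07 m: A³/T = 11180 — high.
Trying y = 5.33 m: A³/T = 7048 — close enough.

y_c = 5.33 m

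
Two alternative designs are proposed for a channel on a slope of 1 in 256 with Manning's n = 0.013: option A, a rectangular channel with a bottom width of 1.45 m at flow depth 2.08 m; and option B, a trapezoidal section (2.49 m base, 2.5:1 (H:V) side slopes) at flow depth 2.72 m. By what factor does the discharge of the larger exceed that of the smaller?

Channel A: Flow area A = b·y = 1.45 × 2.08 = 3.016 m². Wetted perimeter P = b + 2y = 1.45 + 2×2.08 = 5.61 m. Hydraulic radius R = A/P = 3.016/5.61 = 0.5376 m. Q_A = (1/0.013)·3.016·0.5376^(2/3)·√0.003906 = 9.587 m³/s.
Channel B: With bottom width b = 2.49 m and side slope z = 2.5: A = (b + zy)y = (2.49 + 2.5×2.72)×2.72 = 25.27 m²; P = b + 2y√(1+z²) = 2.49 + 2×2.72×2.693 = 17.14 m. Hydraulic radius R = A/P = 25.27/17.14 = 1.474 m. Q_B = (1/0.013)·25.27·1.474^(2/3)·√0.003906 = 157.4 m³/s.
The larger discharge is 157.4 m³/s and the smaller is 9.587 m³/s; the ratio is 16.4.

16.4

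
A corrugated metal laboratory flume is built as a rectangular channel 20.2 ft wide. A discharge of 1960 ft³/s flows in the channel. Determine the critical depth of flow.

y_c = 6.64 ft

For a rectangular channel, critical depth y_c = (q²/g)^(1/3) where q = Q/b = 1960/20.2 = 97.03 ft²/s.
So y_c = (97.03²/32.2)^(1/3) = 6.64 ft.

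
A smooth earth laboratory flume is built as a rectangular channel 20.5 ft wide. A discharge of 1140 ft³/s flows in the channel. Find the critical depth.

For a rectangular channel, critical depth y_c = (q²/g)^(1/3) where q = Q/b = 1140/20.5 = 55.61 ft²/s.
So y_c = (55.61²/32.2)^(1/3) = 4.58 ft.

y_c = 4.58 ft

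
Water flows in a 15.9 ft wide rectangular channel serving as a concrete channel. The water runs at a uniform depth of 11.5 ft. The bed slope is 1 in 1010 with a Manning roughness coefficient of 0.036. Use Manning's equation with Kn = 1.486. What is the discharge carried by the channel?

Q = 666 ft³/s

Flow area A = b·y = 15.9 × 11.5 = 182.8 ft². Wetted perimeter P = b + 2y = 15.9 + 2×11.5 = 38.9 ft.
Hydraulic radius R = A/P = 182.8/38.9 = 4.701 ft.
Manning's equation: Q = (1.486/n) A R^(2/3) S^(1/2) = (1.486/0.036) × 182.8 × 4.701^(2/3) × 0.0009901^(1/2) = 666 ft³/s.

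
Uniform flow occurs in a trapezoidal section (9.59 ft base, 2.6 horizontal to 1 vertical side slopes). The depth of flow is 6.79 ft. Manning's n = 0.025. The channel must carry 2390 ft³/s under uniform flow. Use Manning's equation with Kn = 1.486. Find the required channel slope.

With bottom width b = 9.59 ft and side slope z = 2.6: A = (b + zy)y = (9.59 + 2.6×6.79)×6.79 = 185 ft²; P = b + 2y√(1+z²) = 9.59 + 2×6.79×2.786 = 47.42 ft.
Hydraulic radius R = A/P = 185/47.42 = 3.901 ft.
From Manning's equation, S = [nQ / (1.486 A R^(2/3))]² = [0.025 × 2390 / (1.486 × 185 × 3.901^(2/3))]² = 0.00769.

S = 0.00769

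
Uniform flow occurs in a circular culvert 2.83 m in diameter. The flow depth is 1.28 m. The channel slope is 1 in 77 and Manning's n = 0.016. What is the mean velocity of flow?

For a circular section of diameter D = 2.83 m at depth y = 1.28 m, the central angle is θ = 2 arccos(1 − 2y/D) = 2.95 rad. Then A = (D²/8)(θ − sin θ) = 2.764 m² and P = Dθ/2 = 4.175 m.
Hydraulic radius R = A/P = 2.764/4.175 = 0.662 m.
From Manning's equation, V = (1/n) R^(2/3) S^(1/2) = (1/0.016) × 0.662^(2/3) × 0.01299^(1/2) = 5.41 m/s.

V = 5.41 m/s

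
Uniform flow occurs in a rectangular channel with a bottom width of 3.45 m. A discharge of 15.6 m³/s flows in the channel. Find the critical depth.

For a rectangular channel, critical depth y_c = (q²/g)^(1/3) where q = Q/b = 15.6/3.45 = 4.522 m²/s.
So y_c = (4.522²/9.81)^(1/3) = 1.28 m.

y_c = 1.28 m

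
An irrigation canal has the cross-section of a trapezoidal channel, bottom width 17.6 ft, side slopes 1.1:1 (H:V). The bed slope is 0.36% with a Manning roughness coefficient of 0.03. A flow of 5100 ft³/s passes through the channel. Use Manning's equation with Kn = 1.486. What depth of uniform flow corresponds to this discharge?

Manning's equation rearranged: A R^(2/3) = nQ / (1.486·√S) = 0.03 × 5100 / (1.486 × √0.0036) = 1716.
Trying y = 9.34 ft: A R^(2/3) = 834.4 — too small.
Trying y = 15 ft: A R^(2/3) = 2084 — too large.
Trying y = 13.6 ft: A R^(2/3) = 1716 — close enough.

y_n = 13.6 ft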